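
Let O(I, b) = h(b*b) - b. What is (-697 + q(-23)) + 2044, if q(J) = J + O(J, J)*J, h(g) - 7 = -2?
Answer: 680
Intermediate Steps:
h(g) = 5 (h(g) = 7 - 2 = 5)
O(I, b) = 5 - b
q(J) = J + J*(5 - J) (q(J) = J + (5 - J)*J = J + J*(5 - J))
(-697 + q(-23)) + 2044 = (-697 - 23*(6 - 1*(-23))) + 2044 = (-697 - 23*(6 + 23)) + 2044 = (-697 - 23*29) + 2044 = (-697 - 667) + 2044 = -1364 + 2044 = 680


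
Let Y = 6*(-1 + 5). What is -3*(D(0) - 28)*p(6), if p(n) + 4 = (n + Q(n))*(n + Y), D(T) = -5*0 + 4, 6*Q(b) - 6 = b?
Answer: 16992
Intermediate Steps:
Q(b) = 1 + b/6
D(T) = 4 (D(T) = 0 + 4 = 4)
Y = 24 (Y = 6*4 = 24)
p(n) = -4 + (1 + 7*n/6)*(24 + n) (p(n) = -4 + (n + (1 + n/6))*(n + 24) = -4 + (1 + 7*n/6)*(24 + n))
-3*(D(0) - 28)*p(6) = -3*(4 - 28)*(20 + 29*6 + (7/6)*6**2) = -(-72)*(20 + 174 + (7/6)*36) = -(-72)*(20 + 174 + 42) = -(-72)*236 = -3*(-5664) = 16992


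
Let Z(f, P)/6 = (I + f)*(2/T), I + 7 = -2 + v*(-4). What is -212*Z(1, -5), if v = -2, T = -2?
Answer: 0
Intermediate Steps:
I = -1 (I = -7 + (-2 - 2*(-4)) = -7 + (-2 + 8) = -7 + 6 = -1)
Z(f, P) = 6 - 6*f (Z(f, P) = 6*((-1 + f)*(2/(-2))) = 6*((-1 + f)*(2*(-½))) = 6*((-1 + f)*(-1)) = 6*(1 - f) = 6 - 6*f)
-212*Z(1, -5) = -212*(6 - 6*1) = -212*(6 - 6) = -212*0 = 0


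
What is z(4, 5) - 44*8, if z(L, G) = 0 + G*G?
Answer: -327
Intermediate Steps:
z(L, G) = G² (z(L, G) = 0 + G² = G²)
z(4, 5) - 44*8 = 5² - 44*8 = 25 - 352 = -327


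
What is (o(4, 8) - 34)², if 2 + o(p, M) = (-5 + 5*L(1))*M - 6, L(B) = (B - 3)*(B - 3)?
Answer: 6084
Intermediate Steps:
L(B) = (-3 + B)² (L(B) = (-3 + B)*(-3 + B) = (-3 + B)²)
o(p, M) = -8 + 15*M (o(p, M) = -2 + ((-5 + 5*(-3 + 1)²)*M - 6) = -2 + ((-5 + 5*(-2)²)*M - 6) = -2 + ((-5 + 5*4)*M - 6) = -2 + ((-5 + 20)*M - 6) = -2 + (15*M - 6) = -2 + (-6 + 15*M) = -8 + 15*M)
(o(4, 8) - 34)² = ((-8 + 15*8) - 34)² = ((-8 + 120) - 34)² = (112 - 34)² = 78² = 6084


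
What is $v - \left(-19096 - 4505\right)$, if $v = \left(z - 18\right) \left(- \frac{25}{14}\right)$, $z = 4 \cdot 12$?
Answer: $\frac{164832}{7} \approx 23547.0$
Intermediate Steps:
$z = 48$
$v = - \frac{375}{7}$ ($v = \left(48 - 18\right) \left(- \frac{25}{14}\right) = 30 \left(- \frac{25}{14}\right) = - \frac{375}{7} \approx -53.571$)
$v - \left(-19096 - 4505\right) = - \frac{375}{7} - \left(-19096 - 4505\right) = - \frac{375}{7} - -23601 = - \frac{375}{7} + 23601 = \frac{164832}{7}$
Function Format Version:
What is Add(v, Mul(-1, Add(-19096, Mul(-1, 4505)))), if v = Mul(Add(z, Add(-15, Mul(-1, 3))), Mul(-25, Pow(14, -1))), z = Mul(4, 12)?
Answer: Rational(164832, 7) ≈ 23547.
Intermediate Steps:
z = 48
v = Rational(-375, 7) (v = Mul(Add(48, Add(-15, Mul(-1, 3))), Mul(-25, Pow(14, -1))) = Mul(Add(48, Add(-15, -3)), Mul(-25, Rational(1, 14))) = Mul(Add(48, -18), Rational(-25, 14)) = Mul(30, Rational(-25, 14)) = Rational(-375, 7) ≈ -53.571)
Add(v, Mul(-1, Add(-19096, Mul(-1, 4505)))) = Add(Rational(-375, 7), Mul(-1, Add(-19096, Mul(-1, 4505)))) = Add(Rational(-375, 7), Mul(-1, Add(-19096, -4505))) = Add(Rational(-375, 7), Mul(-1, -23601)) = Add(Rational(-375, 7), 23601) = Rational(164832, 7)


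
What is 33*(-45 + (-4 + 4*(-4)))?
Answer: -2145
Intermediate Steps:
33*(-45 + (-4 + 4*(-4))) = 33*(-45 + (-4 - 16)) = 33*(-45 - 20) = 33*(-65) = -2145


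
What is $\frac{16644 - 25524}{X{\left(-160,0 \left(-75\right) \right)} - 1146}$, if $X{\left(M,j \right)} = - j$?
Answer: $\frac{1480}{191} \approx 7.7487$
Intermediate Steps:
$\frac{16644 - 25524}{X{\left(-160,0 \left(-75\right) \right)} - 1146} = \frac{16644 - 25524}{- 0 \left(-75\right) - 1146} = - \frac{8880}{\left(-1\right) 0 - 1146} = - \frac{8880}{0 - 1146} = - \frac{8880}{-1146} = \left(-8880\right) \left(- \frac{1}{1146}\right) = \frac{1480}{191}$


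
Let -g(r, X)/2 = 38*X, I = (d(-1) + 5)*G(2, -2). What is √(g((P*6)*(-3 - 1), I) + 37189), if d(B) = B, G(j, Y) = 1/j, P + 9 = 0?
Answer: √37037 ≈ 192.45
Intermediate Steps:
P = -9 (P = -9 + 0 = -9)
I = 2 (I = (-1 + 5)/2 = 4*(½) = 2)
g(r, X) = -76*X
√(g((P*6)*(-3 - 1), I) + 37189) = √(-76*2 + 37189) = √(-152 + 37189) = √37037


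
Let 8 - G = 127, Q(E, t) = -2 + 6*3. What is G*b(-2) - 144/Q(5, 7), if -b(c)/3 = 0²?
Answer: -9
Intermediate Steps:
Q(E, t) = 16 (Q(E, t) = -2 + 18 = 16)
G = -119 (G = 8 - 1*127 = 8 - 127 = -119)
b(c) = 0 (b(c) = -3*0² = -3*0 = 0)
G*b(-2) - 144/Q(5, 7) = -119*0 - 144/16 = 0 - 144*1/16 = 0 - 9 = -9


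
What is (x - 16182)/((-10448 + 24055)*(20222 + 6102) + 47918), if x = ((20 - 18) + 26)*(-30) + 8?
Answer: -8507/179119293 ≈ -4.7493e-5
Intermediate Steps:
x = -832 (x = (2 + 26)*(-30) + 8 = 28*(-30) + 8 = -840 + 8 = -832)
(x - 16182)/((-10448 + 24055)*(20222 + 6102) + 47918) = (-832 - 16182)/((-10448 + 24055)*(20222 + 6102) + 47918) = -17014/(13607*26324 + 47918) = -17014/(358190668 + 47918) = -17014/358238586 = -17014*1/358238586 = -8507/179119293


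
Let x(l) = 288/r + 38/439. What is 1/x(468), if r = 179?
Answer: 78581/133234 ≈ 0.58980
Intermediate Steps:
x(l) = 133234/78581 (x(l) = 288/179 + 38/439 = 133234/78581)
1/x(468) = 1/(133234/78581) = 78581/133234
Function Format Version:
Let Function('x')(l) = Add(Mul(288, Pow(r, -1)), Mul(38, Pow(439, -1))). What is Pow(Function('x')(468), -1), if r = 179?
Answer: Rational(78581, 133234) ≈ 0.58980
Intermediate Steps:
Function('x')(l) = Rational(133234, 78581) (Function('x')(l) = Add(Mul(288, Pow(179, -1)), Mul(38, Pow(439, -1))) = Add(Mul(288, Rational(1, 179)), Mul(38, Rational(1, 439))) = Add(Rational(288, 179), Rational(38, 439)) = Rational(133234, 78581))
Pow(Function('x')(468), -1) = Pow(Rational(133234, 78581), -1) = Rational(78581, 133234)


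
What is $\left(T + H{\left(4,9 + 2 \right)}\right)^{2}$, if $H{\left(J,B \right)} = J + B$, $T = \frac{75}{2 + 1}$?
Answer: $1600$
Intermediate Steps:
$T = 25$ ($T = \frac{75}{3} = 75 \cdot \frac{1}{3} = 25$)
$H{\left(J,B \right)} = B + J$
$\left(T + H{\left(4,9 + 2 \right)}\right)^{2} = \left(25 + \left(\left(9 + 2\right) + 4\right)\right)^{2} = \left(25 + \left(11 + 4\right)\right)^{2} = \left(25 + 15\right)^{2} = 40^{2} = 1600$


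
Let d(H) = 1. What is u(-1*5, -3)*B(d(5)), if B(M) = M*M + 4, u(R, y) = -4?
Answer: -20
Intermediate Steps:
B(M) = 4 + M² (B(M) = M² + 4 = 4 + M²)
u(-1*5, -3)*B(d(5)) = -4*(4 + 1²) = -4*(4 + 1) = -4*5 = -20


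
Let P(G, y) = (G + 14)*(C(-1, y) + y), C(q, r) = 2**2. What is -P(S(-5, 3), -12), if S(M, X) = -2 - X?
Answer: 72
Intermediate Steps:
C(q, r) = 4
P(G, y) = (4 + y)*(14 + G) (P(G, y) = (G + 14)*(4 + y) = (14 + G)*(4 + y) = (4 + y)*(14 + G))
-P(S(-5, 3), -12) = -(56 + 4*(-2 - 1*3) + 14*(-12) + (-2 - 1*3)*(-12)) = -(56 + 4*(-2 - 3) - 168 + (-2 - 3)*(-12)) = -(56 + 4*(-5) - 168 - 5*(-12)) = -(56 - 20 - 168 + 60) = -1*(-72) = 72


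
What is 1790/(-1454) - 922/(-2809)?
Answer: -1843761/2042143 ≈ -0.90286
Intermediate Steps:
1790/(-1454) - 922/(-2809) = 1790*(-1/1454) - 922*(-1/2809) = -895/727 + 922/2809 = -1843761/2042143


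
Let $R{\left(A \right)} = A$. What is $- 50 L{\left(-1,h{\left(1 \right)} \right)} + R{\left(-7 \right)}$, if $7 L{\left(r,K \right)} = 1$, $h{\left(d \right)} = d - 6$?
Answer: $- \frac{99}{7} \approx -14.143$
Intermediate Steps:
$h{\left(d \right)} = -6 + d$ ($h{\left(d \right)} = d - 6 = -6 + d$)
$L{\left(r,K \right)} = \frac{1}{7}$ ($L{\left(r,K \right)} = \frac{1}{7} \cdot 1 = \frac{1}{7}$)
$- 50 L{\left(-1,h{\left(1 \right)} \right)} + R{\left(-7 \right)} = \left(-50\right) \frac{1}{7} - 7 = - \frac{50}{7} - 7 = - \frac{99}{7}$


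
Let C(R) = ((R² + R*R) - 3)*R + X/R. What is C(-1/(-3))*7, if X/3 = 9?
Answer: 15134/27 ≈ 560.52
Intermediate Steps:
X = 27 (X = 3*9 = 27)
C(R) = 27/R + R*(-3 + 2*R²) (C(R) = ((R² + R*R) - 3)*R + 27/R = ((R² + R²) - 3)*R + 27/R = (2*R² - 3)*R + 27/R = (-3 + 2*R²)*R + 27/R = R*(-3 + 2*R²) + 27/R = 27/R + R*(-3 + 2*R²))
C(-1/(-3))*7 = (-(-3)/(-3) + 2*(-1/(-3))³ + 27/((-1/(-3))))*7 = (-(-3)*(-1)/3 + 2*(-1*(-⅓))³ + 27/((-1*(-⅓))))*7 = (-3*⅓ + 2*(⅓)³ + 27/(⅓))*7 = (-1 + 2*(1/27) + 27*3)*7 = (-1 + 2/27 + 81)*7 = (2162/27)*7 = 15134/27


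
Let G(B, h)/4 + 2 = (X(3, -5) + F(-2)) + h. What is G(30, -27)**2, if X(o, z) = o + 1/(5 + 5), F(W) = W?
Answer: 311364/25 ≈ 12455.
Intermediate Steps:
X(o, z) = 1/10 + o (X(o, z) = o + 1/10 = 1/10 + o)
G(B, h) = -18/5 + 4*h (G(B, h) = -8 + 4*(((1/10 + 3) - 2) + h) = -8 + 4*((31/10 - 2) + h) = -8 + 4*(11/10 + h) = -8 + (22/5 + 4*h) = -18/5 + 4*h)
G(30, -27)**2 = (-18/5 + 4*(-27))**2 = (-18/5 - 108)**2 = (-558/5)**2 = 311364/25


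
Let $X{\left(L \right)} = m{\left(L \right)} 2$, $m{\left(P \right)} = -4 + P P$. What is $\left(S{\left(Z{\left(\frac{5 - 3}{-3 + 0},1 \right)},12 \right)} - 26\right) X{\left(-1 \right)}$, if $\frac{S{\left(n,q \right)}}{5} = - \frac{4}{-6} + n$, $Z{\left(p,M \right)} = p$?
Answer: $156$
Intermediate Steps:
$m{\left(P \right)} = -4 + P^{2}$
$X{\left(L \right)} = -8 + 2 L^{2}$ ($X{\left(L \right)} = \left(-4 + L^{2}\right) 2 = -8 + 2 L^{2}$)
$S{\left(n,q \right)} = \frac{10}{3} + 5 n$ ($S{\left(n,q \right)} = 5 \left(- \frac{4}{-6} + n\right) = 5 \left(\left(-4\right) \left(- \frac{1}{6}\right) + n\right) = 5 \left(\frac{2}{3} + n\right) = \frac{10}{3} + 5 n$)
$\left(S{\left(Z{\left(\frac{5 - 3}{-3 + 0},1 \right)},12 \right)} - 26\right) X{\left(-1 \right)} = \left(\left(\frac{10}{3} + 5 \frac{5 - 3}{-3 + 0}\right) - 26\right) \left(-8 + 2 \left(-1\right)^{2}\right) = \left(\left(\frac{10}{3} + 5 \frac{2}{-3}\right) - 26\right) \left(-8 + 2 \cdot 1\right) = \left(\left(\frac{10}{3} + 5 \cdot 2 \left(- \frac{1}{3}\right)\right) - 26\right) \left(-8 + 2\right) = \left(\left(\frac{10}{3} + 5 \left(- \frac{2}{3}\right)\right) - 26\right) \left(-6\right) = \left(\left(\frac{10}{3} - \frac{10}{3}\right) - 26\right) \left(-6\right) = \left(0 - 26\right) \left(-6\right) = \left(-26\right) \left(-6\right) = 156$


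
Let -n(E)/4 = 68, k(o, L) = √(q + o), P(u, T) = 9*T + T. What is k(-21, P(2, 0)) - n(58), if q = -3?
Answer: 272 + 2*I*√6 ≈ 272.0 + 4.899*I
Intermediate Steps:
P(u, T) = 10*T
k(o, L) = √(-3 + o)
n(E) = -272 (n(E) = -4*68 = -272)
k(-21, P(2, 0)) - n(58) = √(-3 - 21) - 1*(-272) = √(-24) + 272 = 2*I*√6 + 272 = 272 + 2*I*√6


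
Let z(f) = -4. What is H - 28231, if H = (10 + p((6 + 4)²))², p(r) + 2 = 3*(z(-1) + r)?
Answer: 59385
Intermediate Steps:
p(r) = -14 + 3*r (p(r) = -2 + 3*(-4 + r) = -2 + (-12 + 3*r) = -14 + 3*r)
H = 87616 (H = (10 + (-14 + 3*(6 + 4)²))² = (10 + (-14 + 3*10²))² = (10 + (-14 + 3*100))² = (10 + (-14 + 300))² = (10 + 286)² = 296² = 87616)
H - 28231 = 87616 - 28231 = 59385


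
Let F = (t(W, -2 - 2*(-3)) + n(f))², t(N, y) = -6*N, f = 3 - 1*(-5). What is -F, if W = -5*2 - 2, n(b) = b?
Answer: -6400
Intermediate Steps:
f = 8 (f = 3 + 5 = 8)
W = -12 (W = -10 - 2 = -12)
F = 6400 (F = (-6*(-12) + 8)² = (72 + 8)² = 80² = 6400)
-F = -1*6400 = -6400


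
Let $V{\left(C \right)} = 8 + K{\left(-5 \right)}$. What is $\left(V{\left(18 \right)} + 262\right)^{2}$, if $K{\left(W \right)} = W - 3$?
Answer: $68644$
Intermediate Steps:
$K{\left(W \right)} = -3 + W$ ($K{\left(W \right)} = W - 3 = -3 + W$)
$V{\left(C \right)} = 0$ ($V{\left(C \right)} = 8 - 8 = 0$)
$\left(V{\left(18 \right)} + 262\right)^{2} = \left(0 + 262\right)^{2} = 262^{2} = 68644$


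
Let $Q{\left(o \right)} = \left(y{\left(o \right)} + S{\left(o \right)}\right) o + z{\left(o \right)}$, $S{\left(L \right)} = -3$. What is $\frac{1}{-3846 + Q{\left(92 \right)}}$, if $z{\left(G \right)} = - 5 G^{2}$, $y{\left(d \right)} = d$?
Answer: $- \frac{1}{37978} \approx -2.6331 \cdot 10^{-5}$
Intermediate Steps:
$Q{\left(o \right)} = - 5 o^{2} + o \left(-3 + o\right)$ ($Q{\left(o \right)} = \left(o - 3\right) o - 5 o^{2} = \left(-3 + o\right) o - 5 o^{2} = o \left(-3 + o\right) - 5 o^{2} = - 5 o^{2} + o \left(-3 + o\right)$)
$\frac{1}{-3846 + Q{\left(92 \right)}} = \frac{1}{-3846 + 92 \left(-3 - 368\right)} = \frac{1}{-3846 + 92 \left(-371\right)} = \frac{1}{-3846 - 34132} = \frac{1}{-37978} = - \frac{1}{37978}$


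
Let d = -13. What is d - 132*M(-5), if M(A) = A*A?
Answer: -3313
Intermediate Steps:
M(A) = A²
d - 132*M(-5) = -13 - 132*(-5)² = -13 - 132*25 = -13 - 3300 = -3313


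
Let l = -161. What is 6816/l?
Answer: -6816/161 ≈ -42.335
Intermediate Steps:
6816/l = 6816/(-161) = -1/161*6816 = -6816/161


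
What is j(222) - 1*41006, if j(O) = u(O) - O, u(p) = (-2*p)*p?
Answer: -139796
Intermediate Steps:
u(p) = -2*p²
j(O) = -O - 2*O² (j(O) = -2*O² - O = -O - 2*O²)
j(222) - 1*41006 = 222*(-1 - 2*222) - 1*41006 = 222*(-1 - 444) - 41006 = 222*(-445) - 41006 = -98790 - 41006 = -139796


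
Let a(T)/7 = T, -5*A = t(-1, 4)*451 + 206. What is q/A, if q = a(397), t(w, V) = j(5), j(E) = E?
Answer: -13895/2461 ≈ -5.6461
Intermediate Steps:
t(w, V) = 5
A = -2461/5 (A = -(5*451 + 206)/5 = -(2255 + 206)/5 = -⅕*2461 = -2461/5 ≈ -492.20)
a(T) = 7*T
q = 2779 (q = 7*397 = 2779)
q/A = 2779/(-2461/5) = 2779*(-5/2461) = -13895/2461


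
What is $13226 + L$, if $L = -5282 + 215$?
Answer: $8159$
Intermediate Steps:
$L = -5067$
$13226 + L = 13226 - 5067 = 8159$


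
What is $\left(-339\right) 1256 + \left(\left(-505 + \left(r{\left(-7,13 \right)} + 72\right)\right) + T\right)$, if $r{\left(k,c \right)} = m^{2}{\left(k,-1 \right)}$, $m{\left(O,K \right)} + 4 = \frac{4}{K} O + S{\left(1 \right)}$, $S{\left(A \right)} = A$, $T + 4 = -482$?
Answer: $-426078$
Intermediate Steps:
$T = -486$ ($T = -4 - 482 = -486$)
$m{\left(O,K \right)} = -3 + \frac{4 O}{K}$ ($m{\left(O,K \right)} = -4 + \left(\frac{4}{K} O + 1\right) = -4 + \left(\frac{4 O}{K} + 1\right) = -4 + \left(1 + \frac{4 O}{K}\right) = -3 + \frac{4 O}{K}$)
$r{\left(k,c \right)} = \left(-3 - 4 k\right)^{2}$ ($r{\left(k,c \right)} = \left(-3 + \frac{4 k}{-1}\right)^{2} = \left(-3 + 4 k \left(-1\right)\right)^{2} = \left(-3 - 4 k\right)^{2}$)
$\left(-339\right) 1256 + \left(\left(-505 + \left(r{\left(-7,13 \right)} + 72\right)\right) + T\right) = \left(-339\right) 1256 - \left(919 - \left(3 + 4 \left(-7\right)\right)^{2}\right) = -425784 - \left(919 - \left(3 - 28\right)^{2}\right) = -425784 + \left(\left(-505 + \left(\left(-25\right)^{2} + 72\right)\right) - 486\right) = -425784 + \left(\left(-505 + \left(625 + 72\right)\right) - 486\right) = -425784 + \left(\left(-505 + 697\right) - 486\right) = -425784 + \left(192 - 486\right) = -425784 - 294 = -426078$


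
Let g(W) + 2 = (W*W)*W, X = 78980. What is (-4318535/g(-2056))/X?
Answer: 863707/137282903597928 ≈ 6.2914e-9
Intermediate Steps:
g(W) = -2 + W³ (g(W) = -2 + (W*W)*W = -2 + W²*W = -2 + W³)
(-4318535/g(-2056))/X = -4318535/(-2 + (-2056)³)/78980 = -4318535/(-2 - 8690991616)*(1/78980) = -4318535/(-8690991618)*(1/78980) = -4318535*(-1/8690991618)*(1/78980) = (4318535/8690991618)*(1/78980) = 863707/137282903597928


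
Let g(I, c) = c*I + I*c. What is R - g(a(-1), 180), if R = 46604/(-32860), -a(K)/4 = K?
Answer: -11841251/8215 ≈ -1441.4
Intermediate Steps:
a(K) = -4*K
g(I, c) = 2*I*c (g(I, c) = I*c + I*c = 2*I*c)
R = -11651/8215 (R = 46604*(-1/32860) = -11651/8215 ≈ -1.4183)
R - g(a(-1), 180) = -11651/8215 - 2*(-4*(-1))*180 = -11651/8215 - 2*4*180 = -11651/8215 - 1*1440 = -11651/8215 - 1440 = -11841251/8215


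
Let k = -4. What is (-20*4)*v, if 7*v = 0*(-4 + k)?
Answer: 0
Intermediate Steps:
v = 0 (v = (0*(-4 - 4))/7 = (0*(-8))/7 = (1/7)*0 = 0)
(-20*4)*v = -20*4*0 = -80*0 = 0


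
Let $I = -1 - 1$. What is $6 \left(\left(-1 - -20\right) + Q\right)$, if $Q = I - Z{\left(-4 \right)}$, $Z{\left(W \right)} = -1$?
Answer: $108$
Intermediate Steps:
$I = -2$ ($I = -1 - 1 = -2$)
$Q = -1$ ($Q = -2 - -1 = -2 + 1 = -1$)
$6 \left(\left(-1 - -20\right) + Q\right) = 6 \left(\left(-1 - -20\right) - 1\right) = 6 \left(\left(-1 + 20\right) - 1\right) = 6 \left(19 - 1\right) = 6 \cdot 18 = 108$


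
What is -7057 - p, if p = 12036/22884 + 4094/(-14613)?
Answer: -196664205068/27866991 ≈ -7057.2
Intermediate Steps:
p = 6849581/27866991 (p = 12036*(1/22884) + 4094*(-1/14613) = 1003/1907 - 4094/14613 = 6849581/27866991 ≈ 0.24580)
-7057 - p = -7057 - 1*6849581/27866991 = -7057 - 6849581/27866991 = -196664205068/27866991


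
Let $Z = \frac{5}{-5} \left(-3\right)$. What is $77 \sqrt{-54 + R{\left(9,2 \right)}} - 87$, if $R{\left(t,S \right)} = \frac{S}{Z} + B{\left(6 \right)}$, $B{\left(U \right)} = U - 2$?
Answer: $-87 + \frac{154 i \sqrt{111}}{3} \approx -87.0 + 540.83 i$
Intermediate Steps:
$B{\left(U \right)} = -2 + U$ ($B{\left(U \right)} = U - 2 = -2 + U$)
$Z = 3$ ($Z = 5 \left(- \frac{1}{5}\right) \left(-3\right) = \left(-1\right) \left(-3\right) = 3$)
$R{\left(t,S \right)} = 4 + \frac{S}{3}$ ($R{\left(t,S \right)} = \frac{S}{3} + \left(-2 + 6\right) = \frac{S}{3} + 4 = 4 + \frac{S}{3}$)
$77 \sqrt{-54 + R{\left(9,2 \right)}} - 87 = 77 \sqrt{-54 + \left(4 + \frac{1}{3} \cdot 2\right)} - 87 = 77 \sqrt{-54 + \left(4 + \frac{2}{3}\right)} - 87 = 77 \sqrt{-54 + \frac{14}{3}} - 87 = 77 \sqrt{- \frac{148}{3}} - 87 = 77 \frac{2 i \sqrt{111}}{3} - 87 = \frac{154 i \sqrt{111}}{3} - 87 = -87 + \frac{154 i \sqrt{111}}{3}$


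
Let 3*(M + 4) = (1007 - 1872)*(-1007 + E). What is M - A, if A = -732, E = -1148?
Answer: 1866259/3 ≈ 6.2209e+5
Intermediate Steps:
M = 1864063/3 (M = -4 + ((1007 - 1872)*(-1007 - 1148))/3 = -4 + (-865*(-2155))/3 = -4 + (⅓)*1864075 = -4 + 1864075/3 = 1864063/3 ≈ 6.2135e+5)
M - A = 1864063/3 - 1*(-732) = 1864063/3 + 732 = 1866259/3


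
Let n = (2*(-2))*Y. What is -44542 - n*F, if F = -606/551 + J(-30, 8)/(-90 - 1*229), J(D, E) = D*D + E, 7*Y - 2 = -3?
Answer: -1889687762/42427 ≈ -44540.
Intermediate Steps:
Y = -⅐ (Y = 2/7 + (⅐)*(-3) = 2/7 - 3/7 = -⅐ ≈ -0.14286)
J(D, E) = E + D² (J(D, E) = D² + E = E + D²)
F = -23918/6061 (F = -606/551 + (8 + (-30)²)/(-90 - 1*229) = -606*1/551 + (8 + 900)/(-90 - 229) = -606/551 + 908/(-319) = -606/551 + 908*(-1/319) = -606/551 - 908/319 = -23918/6061 ≈ -3.9462)
n = 4/7 (n = (2*(-2))*(-⅐) = -4*(-⅐) = 4/7 ≈ 0.57143)
-44542 - n*F = -44542 - 4*(-23918)/(7*6061) = -44542 - 1*(-95672/42427) = -44542 + 95672/42427 = -1889687762/42427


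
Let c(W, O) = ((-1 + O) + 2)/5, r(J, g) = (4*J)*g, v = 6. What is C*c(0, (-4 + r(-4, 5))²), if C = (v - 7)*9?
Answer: -63513/5 ≈ -12703.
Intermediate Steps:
r(J, g) = 4*J*g
c(W, O) = ⅕ + O/5 (c(W, O) = (1 + O)*(⅕) = ⅕ + O/5)
C = -9 (C = (6 - 7)*9 = -1*9 = -9)
C*c(0, (-4 + r(-4, 5))²) = -9*(⅕ + (-4 + 4*(-4)*5)²/5) = -9*(⅕ + (-4 - 80)²/5) = -9*(⅕ + (⅕)*(-84)²) = -9*(⅕ + (⅕)*7056) = -9*(⅕ + 7056/5) = -9*7057/5 = -63513/5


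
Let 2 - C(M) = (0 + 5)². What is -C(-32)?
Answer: 23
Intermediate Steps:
C(M) = -23 (C(M) = 2 - (0 + 5)² = 2 - 1*5² = 2 - 1*25 = 2 - 25 = -23)
-C(-32) = -1*(-23) = 23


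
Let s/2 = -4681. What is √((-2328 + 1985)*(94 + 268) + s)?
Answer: 2*I*√33382 ≈ 365.42*I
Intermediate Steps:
s = -9362 (s = 2*(-4681) = -9362)
√((-2328 + 1985)*(94 + 268) + s) = √((-2328 + 1985)*(94 + 268) - 9362) = √(-343*362 - 9362) = √(-124166 - 9362) = √(-133528) = 2*I*√33382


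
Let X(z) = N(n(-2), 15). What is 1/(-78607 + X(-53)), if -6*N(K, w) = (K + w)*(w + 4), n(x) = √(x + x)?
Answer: -2831562/222715094773 + 228*I/222715094773 ≈ -1.2714e-5 + 1.0237e-9*I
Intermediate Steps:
n(x) = √2*√x (n(x) = √(2*x) = √2*√x)
N(K, w) = -(4 + w)*(K + w)/6 (N(K, w) = -(K + w)*(w + 4)/6 = -(K + w)*(4 + w)/6 = -(4 + w)*(K + w)/6)
X(z) = -95/2 - 19*I/3 (X(z) = -2*√2*√(-2)/3 - ⅔*15 - ⅙*15² - ⅙*√2*√(-2)*15 = -2*√2*I*√2/3 - 10 - ⅙*225 - ⅙*√2*(I*√2)*15 = -4*I/3 - 10 - 75/2 - ⅙*2*I*15 = -4*I/3 - 10 - 75/2 - 5*I = -95/2 - 19*I/3)
1/(-78607 + X(-53)) = 1/(-78607 + (-95/2 - 19*I/3)) = 1/(-157309/2 - 19*I/3) = 36*(-157309/2 + 19*I/3)/222715094773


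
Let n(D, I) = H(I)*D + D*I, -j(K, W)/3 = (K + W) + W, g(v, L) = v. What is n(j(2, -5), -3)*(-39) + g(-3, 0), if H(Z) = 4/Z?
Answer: 4053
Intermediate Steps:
j(K, W) = -6*W - 3*K (j(K, W) = -3*((K + W) + W) = -3*(K + 2*W) = -6*W - 3*K)
n(D, I) = D*I + 4*D/I (n(D, I) = (4/I)*D + D*I = 4*D/I + D*I = D*I + 4*D/I)
n(j(2, -5), -3)*(-39) + g(-3, 0) = ((-6*(-5) - 3*2)*(4 + (-3)²)/(-3))*(-39) - 3 = ((30 - 6)*(-⅓)*(4 + 9))*(-39) - 3 = (24*(-⅓)*13)*(-39) - 3 = -104*(-39) - 3 = 4056 - 3 = 4053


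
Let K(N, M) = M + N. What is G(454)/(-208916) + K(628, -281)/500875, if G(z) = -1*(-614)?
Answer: -117521699/52320400750 ≈ -0.0022462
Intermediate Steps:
G(z) = 614
G(454)/(-208916) + K(628, -281)/500875 = 614/(-208916) + (-281 + 628)/500875 = 614*(-1/208916) + 347*(1/500875) = -307/104458 + 347/500875 = -117521699/52320400750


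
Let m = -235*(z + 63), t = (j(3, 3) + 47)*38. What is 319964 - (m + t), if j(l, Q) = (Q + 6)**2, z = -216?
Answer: 279145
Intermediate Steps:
j(l, Q) = (6 + Q)**2
t = 4864 (t = ((6 + 3)**2 + 47)*38 = (9**2 + 47)*38 = (81 + 47)*38 = 128*38 = 4864)
m = 35955 (m = -235*(-216 + 63) = -235*(-153) = 35955)
319964 - (m + t) = 319964 - (35955 + 4864) = 319964 - 1*40819 = 319964 - 40819 = 279145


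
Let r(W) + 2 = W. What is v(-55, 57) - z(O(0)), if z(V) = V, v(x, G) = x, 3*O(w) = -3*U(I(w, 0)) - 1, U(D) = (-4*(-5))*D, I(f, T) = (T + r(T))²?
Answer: 76/3 ≈ 25.333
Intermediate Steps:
r(W) = -2 + W
I(f, T) = (-2 + 2*T)² (I(f, T) = (T + (-2 + T))² = (-2 + 2*T)²)
U(D) = 20*D
O(w) = -241/3 (O(w) = (-60*4*(-1 + 0)² - 1)/3 = (-60*4*(-1)² - 1)/3 = (-60*4*1 - 1)/3 = (-60*4 - 1)/3 = (-3*80 - 1)/3 = (-240 - 1)/3 = (⅓)*(-241) = -241/3)
v(-55, 57) - z(O(0)) = -55 - 1*(-241/3) = -55 + 241/3 = 76/3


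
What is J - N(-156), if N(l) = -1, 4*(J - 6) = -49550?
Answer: -24761/2 ≈ -12381.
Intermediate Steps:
J = -24763/2 (J = 6 + (¼)*(-49550) = 6 - 24775/2 = -24763/2 ≈ -12382.)
J - N(-156) = -24763/2 - 1*(-1) = -24763/2 + 1 = -24761/2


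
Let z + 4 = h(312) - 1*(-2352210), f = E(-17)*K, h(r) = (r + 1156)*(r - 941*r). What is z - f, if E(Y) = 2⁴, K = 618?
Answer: -428192722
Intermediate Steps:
E(Y) = 16
h(r) = -940*r*(1156 + r) (h(r) = (1156 + r)*(-940*r) = -940*r*(1156 + r))
f = 9888 (f = 16*618 = 9888)
z = -428182834 (z = -4 + (-940*312*(1156 + 312) - 1*(-2352210)) = -4 + (-940*312*1468 + 2352210) = -4 + (-430535040 + 2352210) = -4 - 428182830 = -428182834)
z - f = -428182834 - 1*9888 = -428182834 - 9888 = -428192722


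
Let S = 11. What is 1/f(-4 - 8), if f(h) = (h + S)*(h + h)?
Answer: 1/24 ≈ 0.041667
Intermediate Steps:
f(h) = 2*h*(11 + h) (f(h) = (h + 11)*(h + h) = (11 + h)*(2*h) = 2*h*(11 + h))
1/f(-4 - 8) = 1/(2*(-4 - 8)*(11 + (-4 - 8))) = 1/(2*(-12)*(11 - 12)) = 1/(2*(-12)*(-1)) = 1/24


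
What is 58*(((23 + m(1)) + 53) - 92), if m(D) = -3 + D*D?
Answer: -1044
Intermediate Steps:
m(D) = -3 + D²
58*(((23 + m(1)) + 53) - 92) = 58*(((23 + (-3 + 1²)) + 53) - 92) = 58*(((23 + (-3 + 1)) + 53) - 92) = 58*(((23 - 2) + 53) - 92) = 58*((21 + 53) - 92) = 58*(74 - 92) = 58*(-18) = -1044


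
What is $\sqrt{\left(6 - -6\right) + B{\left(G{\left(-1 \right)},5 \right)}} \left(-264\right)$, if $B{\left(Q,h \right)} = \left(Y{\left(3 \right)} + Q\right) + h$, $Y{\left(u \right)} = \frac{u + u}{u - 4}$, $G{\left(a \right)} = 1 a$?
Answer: $- 264 \sqrt{10} \approx -834.84$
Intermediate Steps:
$G{\left(a \right)} = a$
$Y{\left(u \right)} = \frac{2 u}{-4 + u}$
$B{\left(Q,h \right)} = -6 + Q + h$ ($B{\left(Q,h \right)} = \left(2 \cdot 3 \frac{1}{-4 + 3} + Q\right) + h = \left(2 \cdot 3 \frac{1}{-1} + Q\right) + h = \left(2 \cdot 3 \left(-1\right) + Q\right) + h = \left(-6 + Q\right) + h = -6 + Q + h$)
$\sqrt{\left(6 - -6\right) + B{\left(G{\left(-1 \right)},5 \right)}} \left(-264\right) = \sqrt{\left(6 - -6\right) - 2} \left(-264\right) = \sqrt{\left(6 + 6\right) - 2} \left(-264\right) = \sqrt{12 - 2} \left(-264\right) = \sqrt{10} \left(-264\right) = - 264 \sqrt{10}$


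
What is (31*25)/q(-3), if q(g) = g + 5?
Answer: 775/2 ≈ 387.50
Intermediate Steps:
q(g) = 5 + g
(31*25)/q(-3) = (31*25)/(5 - 3) = 775/2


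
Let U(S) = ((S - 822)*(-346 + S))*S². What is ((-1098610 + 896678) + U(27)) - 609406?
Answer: 184066707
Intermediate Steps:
U(S) = S²*(-822 + S)*(-346 + S) (U(S) = ((-822 + S)*(-346 + S))*S² = S²*(-822 + S)*(-346 + S))
((-1098610 + 896678) + U(27)) - 609406 = ((-1098610 + 896678) + 27²*(284412 + 27² - 1168*27)) - 609406 = (-201932 + 729*(284412 + 729 - 31536)) - 609406 = (-201932 + 729*253605) - 609406 = (-201932 + 184878045) - 609406 = 184676113 - 609406 = 184066707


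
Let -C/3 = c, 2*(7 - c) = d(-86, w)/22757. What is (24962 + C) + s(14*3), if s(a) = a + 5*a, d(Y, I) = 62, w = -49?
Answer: 573317194/22757 ≈ 25193.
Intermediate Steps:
s(a) = 6*a
c = 159268/22757 (c = 7 - 31/22757 = 159268/22757 ≈ 6.9986)
C = -477804/22757 (C = -3*159268/22757 = -477804/22757 ≈ -20.996)
(24962 + C) + s(14*3) = (24962 - 477804/22757) + 6*(14*3) = 567582430/22757 + 6*42 = 567582430/22757 + 252 = 573317194/22757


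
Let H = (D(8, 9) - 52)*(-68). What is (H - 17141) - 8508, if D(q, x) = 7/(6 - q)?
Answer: -21875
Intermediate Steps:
H = 3774 (H = (-7/(-6 + 8) - 52)*(-68) = (-7/2 - 52)*(-68) = -111/2*(-68) = 3774)
(H - 17141) - 8508 = (3774 - 17141) - 8508 = -13367 - 8508 = -21875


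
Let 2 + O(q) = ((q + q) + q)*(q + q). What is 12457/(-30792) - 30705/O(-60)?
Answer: -607257323/332522808 ≈ -1.8262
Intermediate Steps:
O(q) = -2 + 6*q**2 (O(q) = -2 + ((q + q) + q)*(q + q) = -2 + (2*q + q)*(2*q) = -2 + (3*q)*(2*q) = -2 + 6*q**2)
12457/(-30792) - 30705/O(-60) = 12457/(-30792) - 30705/(-2 + 6*(-60)**2) = 12457*(-1/30792) - 30705/(-2 + 6*3600) = -12457/30792 - 30705/(-2 + 21600) = -12457/30792 - 30705/21598 = -607257323/332522808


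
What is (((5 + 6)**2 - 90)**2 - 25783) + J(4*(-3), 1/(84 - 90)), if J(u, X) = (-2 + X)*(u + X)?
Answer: -892643/36 ≈ -24796.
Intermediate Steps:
J(u, X) = (-2 + X)*(X + u)
(((5 + 6)**2 - 90)**2 - 25783) + J(4*(-3), 1/(84 - 90)) = (((5 + 6)**2 - 90)**2 - 25783) + ((1/(84 - 90))**2 - 2/(84 - 90) - 8*(-3) + (4*(-3))/(84 - 90)) = ((11**2 - 90)**2 - 25783) + ((1/(-6))**2 - 2/(-6) - 2*(-12) - 12/(-6)) = ((121 - 90)**2 - 25783) + ((-1/6)**2 - 2*(-1/6) + 24 - 1/6*(-12)) = (31**2 - 25783) + (1/36 + 1/3 + 24 + 2) = (961 - 25783) + 949/36 = -24822 + 949/36 = -892643/36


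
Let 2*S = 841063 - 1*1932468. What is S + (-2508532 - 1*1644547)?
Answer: -9397563/2 ≈ -4.6988e+6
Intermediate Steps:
S = -1091405/2 (S = (841063 - 1*1932468)/2 = (841063 - 1932468)/2 = (½)*(-1091405) = -1091405/2 ≈ -5.4570e+5)
S + (-2508532 - 1*1644547) = -1091405/2 + (-2508532 - 1*1644547) = -1091405/2 + (-2508532 - 1644547) = -1091405/2 - 4153079 = -9397563/2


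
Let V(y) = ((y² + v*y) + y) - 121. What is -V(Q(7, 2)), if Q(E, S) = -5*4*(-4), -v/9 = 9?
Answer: 121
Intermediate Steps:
v = -81 (v = -9*9 = -81)
Q(E, S) = 80 (Q(E, S) = -20*(-4) = 80)
V(y) = -121 + y² - 80*y (V(y) = ((y² - 81*y) + y) - 121 = (y² - 80*y) - 121 = -121 + y² - 80*y)
-V(Q(7, 2)) = -(-121 + 80² - 80*80) = -(-121 + 6400 - 6400) = -1*(-121) = 121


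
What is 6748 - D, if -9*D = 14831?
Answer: 75563/9 ≈ 8395.9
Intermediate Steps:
D = -14831/9 (D = -⅑*14831 = -14831/9 ≈ -1647.9)
6748 - D = 6748 - 1*(-14831/9) = 6748 + 14831/9 = 75563/9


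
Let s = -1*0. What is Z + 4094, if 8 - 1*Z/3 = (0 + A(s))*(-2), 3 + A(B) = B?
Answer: 4100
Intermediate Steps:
s = 0
A(B) = -3 + B
Z = 6 (Z = 24 - 3*(0 + (-3 + 0))*(-2) = 24 - 3*(0 - 3)*(-2) = 24 - (-9)*(-2) = 24 - 3*6 = 24 - 18 = 6)
Z + 4094 = 6 + 4094 = 4100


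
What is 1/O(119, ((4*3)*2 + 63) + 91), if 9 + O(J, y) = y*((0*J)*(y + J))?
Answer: -⅑ ≈ -0.11111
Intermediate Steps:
O(J, y) = -9 (O(J, y) = -9 + y*((0*J)*(y + J)) = -9 + y*(0*(J + y)) = -9 + y*0 = -9 + 0 = -9)
1/O(119, ((4*3)*2 + 63) + 91) = 1/(-9) = -⅑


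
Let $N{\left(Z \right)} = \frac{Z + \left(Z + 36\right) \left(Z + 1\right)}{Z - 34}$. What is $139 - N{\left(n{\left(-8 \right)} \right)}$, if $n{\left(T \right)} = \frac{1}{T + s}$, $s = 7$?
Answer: $\frac{4864}{35} \approx 138.97$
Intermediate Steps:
$n{\left(T \right)} = \frac{1}{7 + T}$ ($n{\left(T \right)} = \frac{1}{T + 7} = \frac{1}{7 + T}$)
$N{\left(Z \right)} = \frac{Z + \left(1 + Z\right) \left(36 + Z\right)}{-34 + Z}$ ($N{\left(Z \right)} = \frac{Z + \left(36 + Z\right) \left(1 + Z\right)}{-34 + Z} = \frac{Z + \left(1 + Z\right) \left(36 + Z\right)}{-34 + Z}$)
$139 - N{\left(n{\left(-8 \right)} \right)} = 139 - \frac{36 + \left(\frac{1}{7 - 8}\right)^{2} + \frac{38}{7 - 8}}{-34 + \frac{1}{7 - 8}} = 139 - \frac{36 + \left(\frac{1}{-1}\right)^{2} + \frac{38}{-1}}{-34 + \frac{1}{-1}} = 139 - \frac{36 + \left(-1\right)^{2} + 38 \left(-1\right)}{-34 - 1} = 139 - \frac{36 + 1 - 38}{-35} = 139 - \left(- \frac{1}{35}\right) \left(-1\right) = 139 - \frac{1}{35} = \frac{4864}{35}$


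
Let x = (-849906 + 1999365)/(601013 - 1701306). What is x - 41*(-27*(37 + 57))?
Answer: 114493139535/1100293 ≈ 1.0406e+5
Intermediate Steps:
x = -1149459/1100293 (x = 1149459/(-1100293) = 1149459*(-1/1100293) = -1149459/1100293 ≈ -1.0447)
x - 41*(-27*(37 + 57)) = -1149459/1100293 - 41*(-27*(37 + 57)) = -1149459/1100293 - 41*(-27*94) = -1149459/1100293 - 41*(-2538) = -1149459/1100293 - 1*(-104058) = -1149459/1100293 + 104058 = 114493139535/1100293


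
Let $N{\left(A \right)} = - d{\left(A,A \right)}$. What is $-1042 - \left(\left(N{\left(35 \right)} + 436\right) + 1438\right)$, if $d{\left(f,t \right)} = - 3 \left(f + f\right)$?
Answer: $-3126$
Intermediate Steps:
$d{\left(f,t \right)} = - 6 f$ ($d{\left(f,t \right)} = - 3 \cdot 2 f = - 6 f$)
$N{\left(A \right)} = 6 A$ ($N{\left(A \right)} = - \left(-6\right) A = 6 A$)
$-1042 - \left(\left(N{\left(35 \right)} + 436\right) + 1438\right) = -1042 - \left(\left(6 \cdot 35 + 436\right) + 1438\right) = -1042 - \left(\left(210 + 436\right) + 1438\right) = -1042 - \left(646 + 1438\right) = -1042 - 2084 = -3126$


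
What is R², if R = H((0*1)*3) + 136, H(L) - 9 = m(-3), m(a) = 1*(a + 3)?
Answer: 21025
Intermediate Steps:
m(a) = 3 + a (m(a) = 1*(3 + a) = 3 + a)
H(L) = 9 (H(L) = 9 + (3 - 3) = 9 + 0 = 9)
R = 145 (R = 9 + 136 = 145)
R² = 145² = 21025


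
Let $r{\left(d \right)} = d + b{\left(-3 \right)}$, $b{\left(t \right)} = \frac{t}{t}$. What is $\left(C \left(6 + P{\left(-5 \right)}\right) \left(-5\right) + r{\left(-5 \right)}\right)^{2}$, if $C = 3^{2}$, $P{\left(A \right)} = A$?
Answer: $2401$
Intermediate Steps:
$b{\left(t \right)} = 1$
$C = 9$
$r{\left(d \right)} = 1 + d$ ($r{\left(d \right)} = d + 1 = 1 + d$)
$\left(C \left(6 + P{\left(-5 \right)}\right) \left(-5\right) + r{\left(-5 \right)}\right)^{2} = \left(9 \left(6 - 5\right) \left(-5\right) + \left(1 - 5\right)\right)^{2} = \left(9 \cdot 1 \left(-5\right) - 4\right)^{2} = \left(9 \left(-5\right) - 4\right)^{2} = \left(-45 - 4\right)^{2} = \left(-49\right)^{2} = 2401$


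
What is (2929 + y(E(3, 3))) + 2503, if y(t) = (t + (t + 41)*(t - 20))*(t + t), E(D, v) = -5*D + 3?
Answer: 27992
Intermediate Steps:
E(D, v) = 3 - 5*D
y(t) = 2*t*(t + (-20 + t)*(41 + t)) (y(t) = (t + (41 + t)*(-20 + t))*(2*t) = (t + (-20 + t)*(41 + t))*(2*t) = 2*t*(t + (-20 + t)*(41 + t)))
(2929 + y(E(3, 3))) + 2503 = (2929 + 2*(3 - 5*3)*(-820 + (3 - 5*3)² + 22*(3 - 5*3))) + 2503 = (2929 + 2*(3 - 15)*(-820 + (3 - 15)² + 22*(3 - 15))) + 2503 = (2929 + 2*(-12)*(-820 + (-12)² + 22*(-12))) + 2503 = (2929 + 2*(-12)*(-820 + 144 - 264)) + 2503 = (2929 + 2*(-12)*(-940)) + 2503 = (2929 + 22560) + 2503 = 25489 + 2503 = 27992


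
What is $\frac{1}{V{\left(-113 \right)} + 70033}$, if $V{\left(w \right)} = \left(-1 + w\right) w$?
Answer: $\frac{1}{82915} \approx 1.2061 \cdot 10^{-5}$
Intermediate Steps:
$V{\left(w \right)} = w \left(-1 + w\right)$
$\frac{1}{V{\left(-113 \right)} + 70033} = \frac{1}{- 113 \left(-1 - 113\right) + 70033} = \frac{1}{\left(-113\right) \left(-114\right) + 70033} = \frac{1}{12882 + 70033} = \frac{1}{82915}$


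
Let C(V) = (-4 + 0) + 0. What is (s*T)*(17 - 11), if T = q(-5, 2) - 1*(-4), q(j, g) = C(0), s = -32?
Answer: 0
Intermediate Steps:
C(V) = -4 (C(V) = -4 + 0 = -4)
q(j, g) = -4
T = 0 (T = -4 - 1*(-4) = -4 + 4 = 0)
(s*T)*(17 - 11) = (-32*0)*(17 - 11) = 0*6 = 0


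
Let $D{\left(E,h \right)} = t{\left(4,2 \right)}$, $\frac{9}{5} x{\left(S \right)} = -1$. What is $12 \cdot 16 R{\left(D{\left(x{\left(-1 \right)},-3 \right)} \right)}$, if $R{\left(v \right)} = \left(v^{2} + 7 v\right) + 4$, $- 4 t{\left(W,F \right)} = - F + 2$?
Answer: $768$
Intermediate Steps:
$x{\left(S \right)} = - \frac{5}{9}$ ($x{\left(S \right)} = \frac{5}{9} \left(-1\right) = - \frac{5}{9}$)
$t{\left(W,F \right)} = - \frac{1}{2} + \frac{F}{4}$ ($t{\left(W,F \right)} = - \frac{- F + 2}{4} = - \frac{2 - F}{4} = - \frac{1}{2} + \frac{F}{4}$)
$D{\left(E,h \right)} = 0$ ($D{\left(E,h \right)} = - \frac{1}{2} + \frac{1}{4} \cdot 2 = - \frac{1}{2} + \frac{1}{2} = 0$)
$R{\left(v \right)} = 4 + v^{2} + 7 v$
$12 \cdot 16 R{\left(D{\left(x{\left(-1 \right)},-3 \right)} \right)} = 12 \cdot 16 \left(4 + 0^{2} + 7 \cdot 0\right) = 192 \left(4 + 0 + 0\right) = 192 \cdot 4 = 768$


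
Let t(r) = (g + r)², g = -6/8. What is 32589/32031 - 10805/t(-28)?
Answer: -113478439/9413555 ≈ -12.055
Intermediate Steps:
g = -¾ (g = -6*⅛ = -¾ ≈ -0.75000)
t(r) = (-¾ + r)²
32589/32031 - 10805/t(-28) = 32589/32031 - 10805*16/(-3 + 4*(-28))² = 32589*(1/32031) - 10805*16/(-3 - 112)² = 3621/3559 - 10805/((1/16)*(-115)²) = 3621/3559 - 10805/((1/16)*13225) = 3621/3559 - 10805/13225/16 = 3621/3559 - 10805*16/13225 = 3621/3559 - 34576/2645 = -113478439/9413555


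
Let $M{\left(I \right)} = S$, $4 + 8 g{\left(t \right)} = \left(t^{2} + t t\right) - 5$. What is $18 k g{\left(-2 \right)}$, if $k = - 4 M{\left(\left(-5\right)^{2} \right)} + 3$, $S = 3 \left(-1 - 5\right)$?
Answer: $- \frac{675}{4} \approx -168.75$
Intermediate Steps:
$S = -18$ ($S = 3 \left(-6\right) = -18$)
$g{\left(t \right)} = - \frac{9}{8} + \frac{t^{2}}{4}$ ($g{\left(t \right)} = - \frac{1}{2} + \frac{\left(t^{2} + t t\right) - 5}{8} = - \frac{1}{2} + \frac{\left(t^{2} + t^{2}\right) - 5}{8} = - \frac{1}{2} + \frac{2 t^{2} - 5}{8} = - \frac{1}{2} + \frac{-5 + 2 t^{2}}{8} = - \frac{1}{2} + \left(- \frac{5}{8} + \frac{t^{2}}{4}\right) = - \frac{9}{8} + \frac{t^{2}}{4}$)
$M{\left(I \right)} = -18$
$k = 75$ ($k = \left(-4\right) \left(-18\right) + 3 = 72 + 3 = 75$)
$18 k g{\left(-2 \right)} = 18 \cdot 75 \left(- \frac{9}{8} + \frac{\left(-2\right)^{2}}{4}\right) = 1350 \left(- \frac{9}{8} + \frac{1}{4} \cdot 4\right) = 1350 \left(- \frac{9}{8} + 1\right) = 1350 \left(- \frac{1}{8}\right) = - \frac{675}{4}$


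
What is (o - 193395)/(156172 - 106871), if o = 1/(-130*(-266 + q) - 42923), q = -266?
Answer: -5074104614/1293510337 ≈ -3.9227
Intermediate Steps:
o = 1/26237 (o = 1/(-130*(-266 - 266) - 42923) = 1/(-130*(-532) - 42923) = 1/(69160 - 42923) = 1/26237 ≈ 3.8114e-5)
(o - 193395)/(156172 - 106871) = (1/26237 - 193395)/(156172 - 106871) = -5074104614/26237/49301 = -5074104614/26237*1/49301 = -5074104614/1293510337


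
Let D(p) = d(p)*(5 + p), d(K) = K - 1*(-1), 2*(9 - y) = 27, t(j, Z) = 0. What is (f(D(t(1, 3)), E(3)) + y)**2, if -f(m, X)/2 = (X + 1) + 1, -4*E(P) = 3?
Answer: 49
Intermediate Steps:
y = -9/2 (y = 9 - 1/2*27 = 9 - 27/2 = -9/2 ≈ -4.5000)
d(K) = 1 + K (d(K) = K + 1 = 1 + K)
E(P) = -3/4 (E(P) = -1/4*3 = -3/4)
D(p) = (1 + p)*(5 + p)
f(m, X) = -4 - 2*X (f(m, X) = -2*((X + 1) + 1) = -2*((1 + X) + 1) = -2*(2 + X) = -4 - 2*X)
(f(D(t(1, 3)), E(3)) + y)**2 = ((-4 - 2*(-3/4)) - 9/2)**2 = ((-4 + 3/2) - 9/2)**2 = (-5/2 - 9/2)**2 = (-7)**2 = 49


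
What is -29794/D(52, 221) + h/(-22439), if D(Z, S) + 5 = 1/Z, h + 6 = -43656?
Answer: 1830304310/305879 ≈ 5983.8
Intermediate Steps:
h = -43662 (h = -6 - 43656 = -43662)
D(Z, S) = -5 + 1/Z
-29794/D(52, 221) + h/(-22439) = -29794/(-5 + 1/52) - 43662/(-22439) = -29794/(-5 + 1/52) - 43662*(-1/22439) = -29794/(-259/52) + 2298/1181 = -29794*(-52/259) + 2298/1181 = 1549288/259 + 2298/1181 = 1830304310/305879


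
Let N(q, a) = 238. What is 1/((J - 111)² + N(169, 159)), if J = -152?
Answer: 1/69407 ≈ 1.4408e-5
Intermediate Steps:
1/((J - 111)² + N(169, 159)) = 1/((-152 - 111)² + 238) = 1/((-263)² + 238) = 1/(69169 + 238) = 1/69407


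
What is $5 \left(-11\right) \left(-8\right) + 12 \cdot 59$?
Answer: $1148$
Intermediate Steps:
$5 \left(-11\right) \left(-8\right) + 12 \cdot 59 = \left(-55\right) \left(-8\right) + 708 = 440 + 708 = 1148$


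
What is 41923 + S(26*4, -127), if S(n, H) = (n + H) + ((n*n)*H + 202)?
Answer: -1331530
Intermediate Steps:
S(n, H) = 202 + H + n + H*n² (S(n, H) = (H + n) + (n²*H + 202) = (H + n) + (H*n² + 202) = (H + n) + (202 + H*n²) = 202 + H + n + H*n²)
41923 + S(26*4, -127) = 41923 + (202 - 127 + 26*4 - 127*(26*4)²) = 41923 + (202 - 127 + 104 - 127*104²) = 41923 + (202 - 127 + 104 - 127*10816) = 41923 + (202 - 127 + 104 - 1373632) = 41923 - 1373453 = -1331530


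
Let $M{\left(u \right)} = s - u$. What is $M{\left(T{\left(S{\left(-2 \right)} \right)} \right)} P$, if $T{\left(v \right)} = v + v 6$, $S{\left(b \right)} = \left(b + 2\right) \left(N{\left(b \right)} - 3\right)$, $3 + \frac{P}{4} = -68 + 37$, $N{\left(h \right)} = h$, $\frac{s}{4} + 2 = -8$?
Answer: $5440$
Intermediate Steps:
$s = -40$ ($s = -8 + 4 \left(-8\right) = -8 - 32 = -40$)
$P = -136$ ($P = -12 + 4 \left(-68 + 37\right) = -12 + 4 \left(-31\right) = -12 - 124 = -136$)
$S{\left(b \right)} = \left(-3 + b\right) \left(2 + b\right)$ ($S{\left(b \right)} = \left(b + 2\right) \left(b - 3\right) = \left(2 + b\right) \left(-3 + b\right) = \left(-3 + b\right) \left(2 + b\right)$)
$T{\left(v \right)} = 7 v$ ($T{\left(v \right)} = v + 6 v = 7 v$)
$M{\left(u \right)} = -40 - u$
$M{\left(T{\left(S{\left(-2 \right)} \right)} \right)} P = \left(-40 - 7 \left(-6 + \left(-2\right)^{2} - -2\right)\right) \left(-136\right) = \left(-40 - 7 \left(-6 + 4 + 2\right)\right) \left(-136\right) = \left(-40 - 7 \cdot 0\right) \left(-136\right) = \left(-40 - 0\right) \left(-136\right) = \left(-40 + 0\right) \left(-136\right) = \left(-40\right) \left(-136\right) = 5440$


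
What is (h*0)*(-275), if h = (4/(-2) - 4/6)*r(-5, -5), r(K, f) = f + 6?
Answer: 0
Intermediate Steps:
r(K, f) = 6 + f
h = -8/3 (h = (4/(-2) - 4/6)*(6 - 5) = (4*(-1/2) - 4*1/6)*1 = (-2 - 2/3)*1 = -8/3*1 = -8/3 ≈ -2.6667)
(h*0)*(-275) = -8/3*0*(-275) = 0*(-275) = 0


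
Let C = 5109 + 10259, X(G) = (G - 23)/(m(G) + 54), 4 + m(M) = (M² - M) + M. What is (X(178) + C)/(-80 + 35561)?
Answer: 487688267/1125954054 ≈ 0.43313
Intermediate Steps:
m(M) = -4 + M² (m(M) = -4 + ((M² - M) + M) = -4 + M²)
X(G) = (-23 + G)/(50 + G²) (X(G) = (G - 23)/((-4 + G²) + 54) = (-23 + G)/(50 + G²))
C = 15368
(X(178) + C)/(-80 + 35561) = ((-23 + 178)/(50 + 178²) + 15368)/(-80 + 35561) = (155/(50 + 31684) + 15368)/35481 = (155/31734 + 15368)*(1/35481) = (487688267/31734)*(1/35481) = 487688267/1125954054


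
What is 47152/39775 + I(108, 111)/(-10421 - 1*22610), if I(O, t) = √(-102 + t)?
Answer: 1557358387/1313808025 ≈ 1.1854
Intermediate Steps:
47152/39775 + I(108, 111)/(-10421 - 1*22610) = 47152/39775 + √(-102 + 111)/(-10421 - 1*22610) = 47152*(1/39775) + √9/(-10421 - 22610) = 47152/39775 + 3/(-33031) = 47152/39775 + 3*(-1/33031) = 47152/39775 - 3/33031 = 1557358387/1313808025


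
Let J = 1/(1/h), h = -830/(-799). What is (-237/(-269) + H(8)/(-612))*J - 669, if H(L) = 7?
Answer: -43939972919/65768886 ≈ -668.10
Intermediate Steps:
h = 830/799 (h = -830*(-1/799) = 830/799 ≈ 1.0388)
J = 830/799 (J = 1/(1/(830/799)) = 1/(799/830) = 830/799 ≈ 1.0388)
(-237/(-269) + H(8)/(-612))*J - 669 = (-237/(-269) + 7/(-612))*(830/799) - 669 = (-237*(-1/269) + 7*(-1/612))*(830/799) - 669 = (237/269 - 7/612)*(830/799) - 669 = (143161/164628)*(830/799) - 669 = 59411815/65768886 - 669 = -43939972919/65768886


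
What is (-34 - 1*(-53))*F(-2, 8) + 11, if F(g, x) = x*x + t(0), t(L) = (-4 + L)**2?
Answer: 1531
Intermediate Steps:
F(g, x) = 16 + x**2 (F(g, x) = x*x + (-4 + 0)**2 = x**2 + (-4)**2 = x**2 + 16 = 16 + x**2)
(-34 - 1*(-53))*F(-2, 8) + 11 = (-34 - 1*(-53))*(16 + 8**2) + 11 = (-34 + 53)*(16 + 64) + 11 = 19*80 + 11 = 1520 + 11 = 1531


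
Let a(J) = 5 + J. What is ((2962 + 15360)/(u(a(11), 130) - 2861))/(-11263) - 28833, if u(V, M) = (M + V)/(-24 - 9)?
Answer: -30707663879535/1065018017 ≈ -28833.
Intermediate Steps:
u(V, M) = -M/33 - V/33 (u(V, M) = (M + V)/(-33) = (M + V)*(-1/33) = -M/33 - V/33)
((2962 + 15360)/(u(a(11), 130) - 2861))/(-11263) - 28833 = ((2962 + 15360)/((-1/33*130 - (5 + 11)/33) - 2861))/(-11263) - 28833 = (18322/((-130/33 - 1/33*16) - 2861))*(-1/11263) - 28833 = (18322/((-130/33 - 16/33) - 2861))*(-1/11263) - 28833 = (18322/(-146/33 - 2861))*(-1/11263) - 28833 = (18322/(-94559/33))*(-1/11263) - 28833 = (18322*(-33/94559))*(-1/11263) - 28833 = -604626/94559*(-1/11263) - 28833 = 604626/1065018017 - 28833 = -30707663879535/1065018017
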